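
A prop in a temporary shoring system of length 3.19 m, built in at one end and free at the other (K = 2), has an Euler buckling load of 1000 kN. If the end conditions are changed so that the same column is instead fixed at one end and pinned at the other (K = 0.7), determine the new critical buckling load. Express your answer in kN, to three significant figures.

P_cr ∝ 1/K², so P_cr,new = P_cr,old × (K_old/K_new)² = 1000 × (2/0.7)²
= 1000 × 8.163 = 8160 kN

P_cr ≈ 8160 kN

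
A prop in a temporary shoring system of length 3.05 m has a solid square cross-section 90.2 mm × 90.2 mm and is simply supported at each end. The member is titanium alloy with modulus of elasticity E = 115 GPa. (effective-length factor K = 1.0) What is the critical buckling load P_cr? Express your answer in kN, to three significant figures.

P_cr ≈ 673 kN

I = a⁴/12 = 90.2⁴/12 = 5.516×10^6 mm⁴
I = 5.516×10^6 mm⁴ = 5.516×10^-6 m⁴
Effective length L_e = K·L = 1 × 3.05 = 3.050 m
P_cr = π²EI / L_e² = π² × 115×10⁹ × 5.516×10^-6 / 3.050² = 6.730×10^5 N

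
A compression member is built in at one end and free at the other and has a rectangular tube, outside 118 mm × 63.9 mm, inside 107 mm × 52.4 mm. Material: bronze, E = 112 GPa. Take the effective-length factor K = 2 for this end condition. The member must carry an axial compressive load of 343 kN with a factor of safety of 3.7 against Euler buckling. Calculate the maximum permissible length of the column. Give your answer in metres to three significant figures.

Weak-axis I_min = (h_o·b_o³ − h_i·b_i³)/12 with b_o = 63.9, b_i = 52.40 mm (shorter outer/inner sides).
I_min = (118×63.9³ − 107.0×52.40³)/12 = 1.283×10^6 mm⁴
I = 1.283×10^-6 m⁴
Required critical load P_cr = n·P = 3.7 × 343 = 1269 kN = 1.269×10^6 N
From P_cr = π²EI/(K·L)²:  L = (1/K)·√(π²EI/P_cr) = (1/2)·√(π²×1.12×10^11×1.283×10^-6/1.269×10^6)
L = 0.529 m

L_max ≈ 0.529 m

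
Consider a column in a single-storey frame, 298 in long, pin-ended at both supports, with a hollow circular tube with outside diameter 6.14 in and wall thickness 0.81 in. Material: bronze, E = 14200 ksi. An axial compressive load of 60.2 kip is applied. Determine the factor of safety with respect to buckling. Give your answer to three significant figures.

n ≈ 1.29

Inner diameter d_i = 6.14 − 2×0.81 = 4.520 in
I = π(d_o⁴ − d_i⁴)/64 = π(6.14⁴ − 4.520⁴)/64 = 49.28 in⁴
Effective length L_e = K·L = 1 × 298 = 298.0 in
P_cr = π²EI / L_e² = π² × 14200×10³ × 49.28 / 298.0² = 7.777×10^4 lb
Factor of safety n = P_cr / P = 77.767 / 60.2 = 1.29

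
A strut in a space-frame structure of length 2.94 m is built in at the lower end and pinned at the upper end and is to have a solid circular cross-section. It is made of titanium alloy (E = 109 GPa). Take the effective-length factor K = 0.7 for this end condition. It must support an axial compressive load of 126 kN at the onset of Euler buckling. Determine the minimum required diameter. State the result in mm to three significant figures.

L_e = K·L = 0.7 × 2.94 = 2.058 m
Required I = P_cr·L_e²/(π²E) = 1.260×10^5 × 2.058² / (π² × 1.09×10^11) = 4.961×10^-7 m⁴
I_req = 4.961×10^5 mm⁴
Solid circle: I = πd⁴/64  ⇒  d = (64I/π)^(1/4) = (64×4.961×10^5/π)^(1/4) = 56.4 mm

d ≈ 56.4 mm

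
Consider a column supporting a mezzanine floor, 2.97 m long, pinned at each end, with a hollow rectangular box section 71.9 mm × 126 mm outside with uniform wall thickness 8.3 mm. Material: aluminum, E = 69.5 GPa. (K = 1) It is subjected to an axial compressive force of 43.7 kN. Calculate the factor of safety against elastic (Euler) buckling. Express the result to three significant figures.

Inner dimensions: h_i = 126 − 2×8.3 = 109.4 mm, b_i = 71.9 − 2×8.3 = 55.30 mm
Weak-axis I_min = (h_o·b_o³ − h_i·b_i³)/12 with b_o = 71.9, b_i = 55.30 mm (shorter outer/inner sides).
I_min = (126×71.9³ − 109.4×55.30³)/12 = 2.361×10^6 mm⁴
I = 2.361×10^6 mm⁴ = 2.361×10^-6 m⁴
Effective length L_e = K·L = 1 × 2.97 = 2.970 m
P_cr = π²EI / L_e² = π² × 69.5×10⁹ × 2.361×10^-6 / 2.970² = 1.836×10^5 N
Factor of safety n = P_cr / P = 183.60 / 43.7 = 4.20

n ≈ 4.20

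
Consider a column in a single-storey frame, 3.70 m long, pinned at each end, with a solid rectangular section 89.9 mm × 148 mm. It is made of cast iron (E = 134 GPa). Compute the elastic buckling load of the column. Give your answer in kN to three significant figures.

Buckling occurs about the weak axis: I_min = h·b³/12 with b = 89.9 mm (the shorter side).
I_min = 148×89.9³/12 = 8.961×10^6 mm⁴
I = 8.961×10^6 mm⁴ = 8.961×10^-6 m⁴
Effective length L_e = K·L = 1 × 3.70 = 3.700 m
P_cr = π²EI / L_e² = π² × 134×10⁹ × 8.961×10^-6 / 3.700² = 8.657×10^5 N

P_cr ≈ 866 kN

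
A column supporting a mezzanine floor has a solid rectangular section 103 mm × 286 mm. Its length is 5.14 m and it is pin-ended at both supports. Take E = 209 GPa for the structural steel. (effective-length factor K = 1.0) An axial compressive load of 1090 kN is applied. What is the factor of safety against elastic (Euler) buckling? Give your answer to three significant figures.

n ≈ 1.87

Buckling occurs about the weak axis: I_min = h·b³/12 with b = 103 mm (the shorter side).
I_min = 286×103³/12 = 2.604×10^7 mm⁴
I = 2.604×10^7 mm⁴ = 2.604×10^-5 m⁴
Effective length L_e = K·L = 1 × 5.14 = 5.140 m
P_cr = π²EI / L_e² = π² × 209×10⁹ × 2.604×10^-5 / 5.140² = 2.033×10^6 N
Factor of safety n = P_cr / P = 2033.4 / 1090 = 1.87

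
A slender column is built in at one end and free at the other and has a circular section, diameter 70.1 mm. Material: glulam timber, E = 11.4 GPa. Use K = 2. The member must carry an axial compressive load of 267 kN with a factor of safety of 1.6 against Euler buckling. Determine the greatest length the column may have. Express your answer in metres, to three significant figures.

I = πd⁴/64 = π×70.1⁴/64 = 1.185×10^6 mm⁴
I = 1.185×10^-6 m⁴
Required critical load P_cr = n·P = 1.6 × 267 = 427.2 kN = 4.272×10^5 N
From P_cr = π²EI/(K·L)²:  L = (1/K)·√(π²EI/P_cr) = (1/2)·√(π²×1.14×10^10×1.185×10^-6/4.272×10^5)
L = 0.279 m

L_max ≈ 0.279 m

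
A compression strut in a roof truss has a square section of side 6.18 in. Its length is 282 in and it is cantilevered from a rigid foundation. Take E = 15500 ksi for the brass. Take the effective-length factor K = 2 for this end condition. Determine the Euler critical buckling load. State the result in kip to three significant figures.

P_cr ≈ 58.5 kip

I = a⁴/12 = 6.18⁴/12 = 121.6 in⁴
Effective length L_e = K·L = 2 × 282 = 564.0 in
P_cr = π²EI / L_e² = π² × 15500×10³ × 121.6 / 564.0² = 5.846×10^4 lb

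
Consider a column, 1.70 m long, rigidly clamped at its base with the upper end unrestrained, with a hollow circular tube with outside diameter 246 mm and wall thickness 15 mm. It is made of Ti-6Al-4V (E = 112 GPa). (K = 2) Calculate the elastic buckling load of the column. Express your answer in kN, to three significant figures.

Inner diameter d_i = 246 − 2×15 = 216.0 mm
I = π(d_o⁴ − d_i⁴)/64 = π(246⁴ − 216.0⁴)/64 = 7.291×10^7 mm⁴
I = 7.291×10^7 mm⁴ = 7.291×10^-5 m⁴
Effective length L_e = K·L = 2 × 1.70 = 3.400 m
P_cr = π²EI / L_e² = π² × 112×10⁹ × 7.291×10^-5 / 3.400² = 6.972×10^6 N

P_cr ≈ 6970 kN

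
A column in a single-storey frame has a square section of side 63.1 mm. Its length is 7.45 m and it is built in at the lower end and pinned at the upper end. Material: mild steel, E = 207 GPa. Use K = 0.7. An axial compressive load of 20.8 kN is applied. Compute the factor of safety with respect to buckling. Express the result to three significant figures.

I = a⁴/12 = 63.1⁴/12 = 1.321×10^6 mm⁴
I = 1.321×10^6 mm⁴ = 1.321×10^-6 m⁴
Effective length L_e = K·L = 0.7 × 7.45 = 5.215 m
P_cr = π²EI / L_e² = π² × 207×10⁹ × 1.321×10^-6 / 5.215² = 9.924×10^4 N
Factor of safety n = P_cr / P = 99.242 / 20.8 = 4.77

n ≈ 4.77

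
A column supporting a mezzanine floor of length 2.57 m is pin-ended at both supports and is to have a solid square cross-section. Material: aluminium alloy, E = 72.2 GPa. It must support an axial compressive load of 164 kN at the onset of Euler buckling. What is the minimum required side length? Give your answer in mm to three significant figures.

a ≈ 65.4 mm

L_e = K·L = 1 × 2.57 = 2.570 m
Required I = P_cr·L_e²/(π²E) = 1.640×10^5 × 2.570² / (π² × 7.22×10^10) = 1.520×10^-6 m⁴
I_req = 1.520×10^6 mm⁴
Solid square: I = a⁴/12  ⇒  a = (12I)^(1/4) = (12×1.520×10^6)^(1/4) = 65.4 mm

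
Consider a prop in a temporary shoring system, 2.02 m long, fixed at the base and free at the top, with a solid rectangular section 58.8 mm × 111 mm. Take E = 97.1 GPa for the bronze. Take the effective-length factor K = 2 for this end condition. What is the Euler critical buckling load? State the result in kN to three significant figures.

P_cr ≈ 110 kN

Buckling occurs about the weak axis: I_min = h·b³/12 with b = 58.8 mm (the shorter side).
I_min = 111×58.8³/12 = 1.881×10^6 mm⁴
I = 1.881×10^6 mm⁴ = 1.881×10^-6 m⁴
Effective length L_e = K·L = 2 × 2.02 = 4.040 m
P_cr = π²EI / L_e² = π² × 97.1×10⁹ × 1.881×10^-6 / 4.040² = 1.104×10^5 N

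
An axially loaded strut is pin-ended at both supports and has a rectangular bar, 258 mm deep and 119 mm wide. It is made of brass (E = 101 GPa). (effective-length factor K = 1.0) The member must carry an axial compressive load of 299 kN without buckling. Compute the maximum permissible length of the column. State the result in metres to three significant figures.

L_max ≈ 11.0 m

Buckling occurs about the weak axis: I_min = h·b³/12 with b = 119 mm (the shorter side).
I_min = 258×119³/12 = 3.623×10^7 mm⁴
I = 3.623×10^-5 m⁴
At the buckling limit P_cr = P = 2.990×10^5 N
From P_cr = π²EI/(K·L)²:  L = (1/K)·√(π²EI/P_cr) = (1/1)·√(π²×1.01×10^11×3.623×10^-5/2.990×10^5)
L = 11.0 m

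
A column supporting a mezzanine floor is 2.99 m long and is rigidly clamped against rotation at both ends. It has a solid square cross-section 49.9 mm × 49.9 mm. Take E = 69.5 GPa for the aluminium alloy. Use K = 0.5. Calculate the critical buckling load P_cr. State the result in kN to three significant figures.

I = a⁴/12 = 49.9⁴/12 = 5.167×10^5 mm⁴
I = 5.167×10^5 mm⁴ = 5.167×10^-7 m⁴
Effective length L_e = K·L = 0.5 × 2.99 = 1.495 m
P_cr = π²EI / L_e² = π² × 69.5×10⁹ × 5.167×10^-7 / 1.495² = 1.586×10^5 N

P_cr ≈ 159 kN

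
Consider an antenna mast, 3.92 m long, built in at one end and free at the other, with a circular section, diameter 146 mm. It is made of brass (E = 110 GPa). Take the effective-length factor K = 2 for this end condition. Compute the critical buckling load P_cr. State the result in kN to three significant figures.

P_cr ≈ 394 kN

I = πd⁴/64 = π×146⁴/64 = 2.230×10^7 mm⁴
I = 2.230×10^7 mm⁴ = 2.230×10^-5 m⁴
Effective length L_e = K·L = 2 × 3.92 = 7.840 m
P_cr = π²EI / L_e² = π² × 110×10⁹ × 2.230×10^-5 / 7.840² = 3.940×10^5 N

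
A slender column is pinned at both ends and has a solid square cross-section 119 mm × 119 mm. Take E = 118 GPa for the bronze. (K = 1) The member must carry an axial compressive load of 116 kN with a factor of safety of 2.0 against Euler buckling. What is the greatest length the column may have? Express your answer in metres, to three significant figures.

I = a⁴/12 = 119⁴/12 = 1.671×10^7 mm⁴
I = 1.671×10^-5 m⁴
Required critical load P_cr = n·P = 2.0 × 116 = 232.0 kN = 2.320×10^5 N
From P_cr = π²EI/(K·L)²:  L = (1/K)·√(π²EI/P_cr) = (1/1)·√(π²×1.18×10^11×1.671×10^-5/2.320×10^5)
L = 9.16 m

L_max ≈ 9.16 m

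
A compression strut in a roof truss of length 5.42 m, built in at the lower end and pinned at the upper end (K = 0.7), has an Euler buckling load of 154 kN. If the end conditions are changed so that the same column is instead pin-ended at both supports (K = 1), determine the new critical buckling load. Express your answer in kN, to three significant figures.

P_cr ∝ 1/K², so P_cr,new = P_cr,old × (K_old/K_new)² = 154 × (0.7/1)²
= 154 × 0.4900 = 75.5 kN

P_cr ≈ 75.5 kN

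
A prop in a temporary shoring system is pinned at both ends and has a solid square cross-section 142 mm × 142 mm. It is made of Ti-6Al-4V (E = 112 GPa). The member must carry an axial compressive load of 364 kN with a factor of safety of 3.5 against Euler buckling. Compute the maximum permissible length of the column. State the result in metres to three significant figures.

L_max ≈ 5.42 m

I = a⁴/12 = 142⁴/12 = 3.388×10^7 mm⁴
I = 3.388×10^-5 m⁴
Required critical load P_cr = n·P = 3.5 × 364 = 1274 kN = 1.274×10^6 N
From P_cr = π²EI/(K·L)²:  L = (1/K)·√(π²EI/P_cr) = (1/1)·√(π²×1.12×10^11×3.388×10^-5/1.274×10^6)
L = 5.42 m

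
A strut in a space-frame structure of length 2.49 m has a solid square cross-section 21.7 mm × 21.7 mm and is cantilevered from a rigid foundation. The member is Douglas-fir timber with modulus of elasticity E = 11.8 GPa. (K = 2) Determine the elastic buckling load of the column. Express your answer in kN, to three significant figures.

I = a⁴/12 = 21.7⁴/12 = 1.848×10^4 mm⁴
I = 1.848×10^4 mm⁴ = 1.848×10^-8 m⁴
Effective length L_e = K·L = 2 × 2.49 = 4.980 m
P_cr = π²EI / L_e² = π² × 11.8×10⁹ × 1.848×10^-8 / 4.980² = 86.77 N

P_cr ≈ 0.0868 kN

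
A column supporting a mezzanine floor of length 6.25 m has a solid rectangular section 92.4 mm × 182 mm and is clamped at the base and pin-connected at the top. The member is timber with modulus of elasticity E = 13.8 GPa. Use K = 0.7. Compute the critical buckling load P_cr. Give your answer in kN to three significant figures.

Buckling occurs about the weak axis: I_min = h·b³/12 with b = 92.4 mm (the shorter side).
I_min = 182×92.4³/12 = 1.196×10^7 mm⁴
I = 1.196×10^7 mm⁴ = 1.196×10^-5 m⁴
Effective length L_e = K·L = 0.7 × 6.25 = 4.375 m
P_cr = π²EI / L_e² = π² × 13.8×10⁹ × 1.196×10^-5 / 4.375² = 8.514×10^4 N

P_cr ≈ 85.1 kN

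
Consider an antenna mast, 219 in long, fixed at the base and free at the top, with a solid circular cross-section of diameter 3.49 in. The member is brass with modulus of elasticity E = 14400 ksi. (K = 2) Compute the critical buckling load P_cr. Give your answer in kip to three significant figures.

P_cr ≈ 5.39 kip

I = πd⁴/64 = π×3.49⁴/64 = 7.282 in⁴
Effective length L_e = K·L = 2 × 219 = 438.0 in
P_cr = π²EI / L_e² = π² × 14400×10³ × 7.282 / 438.0² = 5.395×10^3 lb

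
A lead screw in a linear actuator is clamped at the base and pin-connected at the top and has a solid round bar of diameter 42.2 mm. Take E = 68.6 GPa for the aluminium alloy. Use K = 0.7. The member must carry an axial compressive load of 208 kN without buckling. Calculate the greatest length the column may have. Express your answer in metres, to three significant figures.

I = πd⁴/64 = π×42.2⁴/64 = 1.557×10^5 mm⁴
I = 1.557×10^-7 m⁴
At the buckling limit P_cr = P = 2.080×10^5 N
From P_cr = π²EI/(K·L)²:  L = (1/K)·√(π²EI/P_cr) = (1/0.7)·√(π²×6.86×10^10×1.557×10^-7/2.080×10^5)
L = 1.02 m

L_max ≈ 1.02 m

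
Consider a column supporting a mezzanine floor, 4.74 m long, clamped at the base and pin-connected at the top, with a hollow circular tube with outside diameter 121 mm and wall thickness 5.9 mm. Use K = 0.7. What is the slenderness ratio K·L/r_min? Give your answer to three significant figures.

λ ≈ 81.4

Inner diameter d_i = 121 − 2×5.9 = 109.2 mm
I = π(d_o⁴ − d_i⁴)/64 = π(121⁴ − 109.2⁴)/64 = 3.542×10^6 mm⁴
A = 2.133×10^3 mm²;  r_min = √(I/A) = √(3.542×10^6/2.133×10^3) = 40.75 mm
L_e = K·L = 0.7 × 4.74 m = 3.318 m = 3318.0 mm
λ = L_e / r_min = 3318.0 / 40.75 = 81.4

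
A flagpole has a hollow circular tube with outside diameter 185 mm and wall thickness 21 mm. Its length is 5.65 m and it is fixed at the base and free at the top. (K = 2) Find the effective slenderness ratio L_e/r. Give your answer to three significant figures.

λ ≈ 193

Inner diameter d_i = 185 − 2×21 = 143.0 mm
I = π(d_o⁴ − d_i⁴)/64 = π(185⁴ − 143.0⁴)/64 = 3.697×10^7 mm⁴
A = 1.082×10^4 mm²;  r_min = √(I/A) = √(3.697×10^7/1.082×10^4) = 58.46 mm
L_e = K·L = 2 × 5.65 m = 11.30 m = 11300 mm
λ = L_e / r_min = 11300 / 58.46 = 193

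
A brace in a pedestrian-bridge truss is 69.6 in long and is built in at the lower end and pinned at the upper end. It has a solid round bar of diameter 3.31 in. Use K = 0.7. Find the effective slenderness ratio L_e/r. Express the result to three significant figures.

λ ≈ 58.9

I = πd⁴/64 = π×3.31⁴/64 = 5.892 in⁴
A = 8.605 in²;  r_min = √(I/A) = √(5.892/8.605) = 0.8275 in
L_e = K·L = 0.7 × 69.6 = 48.72 in
λ = L_e / r_min = 48.720 / 0.8275 = 58.9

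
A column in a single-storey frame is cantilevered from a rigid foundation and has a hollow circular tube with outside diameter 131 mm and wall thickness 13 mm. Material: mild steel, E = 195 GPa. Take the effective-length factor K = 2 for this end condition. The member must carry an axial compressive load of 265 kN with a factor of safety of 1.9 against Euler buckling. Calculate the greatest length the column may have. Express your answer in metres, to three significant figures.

L_max ≈ 2.85 m

Inner diameter d_i = 131 − 2×13 = 105.0 mm
I = π(d_o⁴ − d_i⁴)/64 = π(131⁴ − 105.0⁴)/64 = 8.490×10^6 mm⁴
I = 8.490×10^-6 m⁴
Required critical load P_cr = n·P = 1.9 × 265 = 503.5 kN = 5.035×10^5 N
From P_cr = π²EI/(K·L)²:  L = (1/K)·√(π²EI/P_cr) = (1/2)·√(π²×1.95×10^11×8.490×10^-6/5.035×10^5)
L = 2.85 m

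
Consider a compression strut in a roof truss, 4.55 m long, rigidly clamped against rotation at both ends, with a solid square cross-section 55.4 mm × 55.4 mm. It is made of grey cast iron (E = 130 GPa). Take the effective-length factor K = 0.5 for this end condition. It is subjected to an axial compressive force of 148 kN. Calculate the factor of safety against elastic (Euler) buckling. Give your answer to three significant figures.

I = a⁴/12 = 55.4⁴/12 = 7.850×10^5 mm⁴
I = 7.850×10^5 mm⁴ = 7.850×10^-7 m⁴
Effective length L_e = K·L = 0.5 × 4.55 = 2.275 m
P_cr = π²EI / L_e² = π² × 130×10⁹ × 7.850×10^-7 / 2.275² = 1.946×10^5 N
Factor of safety n = P_cr / P = 194.60 / 148 = 1.31

n ≈ 1.31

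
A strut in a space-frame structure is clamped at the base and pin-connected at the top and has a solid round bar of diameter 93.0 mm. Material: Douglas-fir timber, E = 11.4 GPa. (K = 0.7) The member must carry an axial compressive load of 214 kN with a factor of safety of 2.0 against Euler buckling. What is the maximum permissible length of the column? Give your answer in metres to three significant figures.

I = πd⁴/64 = π×93.0⁴/64 = 3.672×10^6 mm⁴
I = 3.672×10^-6 m⁴
Required critical load P_cr = n·P = 2.0 × 214 = 428.0 kN = 4.280×10^5 N
From P_cr = π²EI/(K·L)²:  L = (1/K)·√(π²EI/P_cr) = (1/0.7)·√(π²×1.14×10^10×3.672×10^-6/4.280×10^5)
L = 1.40 m

L_max ≈ 1.40 m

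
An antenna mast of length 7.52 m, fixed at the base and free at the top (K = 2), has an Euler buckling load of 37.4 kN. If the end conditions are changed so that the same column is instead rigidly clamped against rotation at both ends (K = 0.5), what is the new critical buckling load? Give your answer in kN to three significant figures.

P_cr ≈ 598 kN

P_cr ∝ 1/K², so P_cr,new = P_cr,old × (K_old/K_new)² = 37.4 × (2/0.5)²
= 37.4 × 16.00 = 598 kN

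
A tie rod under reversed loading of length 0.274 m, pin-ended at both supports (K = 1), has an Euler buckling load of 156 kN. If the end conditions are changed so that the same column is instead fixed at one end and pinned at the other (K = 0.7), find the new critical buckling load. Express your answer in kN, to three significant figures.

P_cr ∝ 1/K², so P_cr,new = P_cr,old × (K_old/K_new)² = 156 × (1/0.7)²
= 156 × 2.041 = 318 kN

P_cr ≈ 318 kN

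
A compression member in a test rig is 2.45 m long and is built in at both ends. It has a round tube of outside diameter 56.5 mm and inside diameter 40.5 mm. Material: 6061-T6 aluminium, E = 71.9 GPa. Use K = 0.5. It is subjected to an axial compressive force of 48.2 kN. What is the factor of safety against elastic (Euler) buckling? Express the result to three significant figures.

n ≈ 3.61

d_o = 56.5 mm, d_i = 40.5 mm
I = π(d_o⁴ − d_i⁴)/64 = π(56.5⁴ − 40.50⁴)/64 = 3.682×10^5 mm⁴
I = 3.682×10^5 mm⁴ = 3.682×10^-7 m⁴
Effective length L_e = K·L = 0.5 × 2.45 = 1.225 m
P_cr = π²EI / L_e² = π² × 71.9×10⁹ × 3.682×10^-7 / 1.225² = 1.741×10^5 N
Factor of safety n = P_cr / P = 174.10 / 48.2 = 3.61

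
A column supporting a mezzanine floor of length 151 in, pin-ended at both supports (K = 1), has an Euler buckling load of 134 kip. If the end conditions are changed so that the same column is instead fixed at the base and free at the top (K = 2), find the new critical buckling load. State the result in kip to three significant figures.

P_cr ∝ 1/K², so P_cr,new = P_cr,old × (K_old/K_new)² = 134 × (1/2)²
= 134 × 0.2500 = 33.5 kip

P_cr ≈ 33.5 kip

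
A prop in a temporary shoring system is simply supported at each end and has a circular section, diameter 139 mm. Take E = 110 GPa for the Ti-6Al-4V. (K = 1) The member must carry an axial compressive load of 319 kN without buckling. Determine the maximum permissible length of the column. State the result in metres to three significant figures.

L_max ≈ 7.90 m

I = πd⁴/64 = π×139⁴/64 = 1.832×10^7 mm⁴
I = 1.832×10^-5 m⁴
At the buckling limit P_cr = P = 3.190×10^5 N
From P_cr = π²EI/(K·L)²:  L = (1/K)·√(π²EI/P_cr) = (1/1)·√(π²×1.10×10^11×1.832×10^-5/3.190×10^5)
L = 7.90 m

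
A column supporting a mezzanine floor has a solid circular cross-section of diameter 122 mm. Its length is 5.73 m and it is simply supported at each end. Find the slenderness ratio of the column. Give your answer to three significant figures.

λ ≈ 188

For a solid circle r = d/4 = 122/4 = 30.50 mm
L_e = K·L = 1 × 5.73 m = 5.730 m = 5730.0 mm
λ = L_e / r_min = 5730.0 / 30.50 = 188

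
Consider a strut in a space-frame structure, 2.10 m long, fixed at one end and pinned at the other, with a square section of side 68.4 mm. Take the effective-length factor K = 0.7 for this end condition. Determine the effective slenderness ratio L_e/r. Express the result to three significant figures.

λ ≈ 74.4

For a square r = a/√12 = 68.4/√12 = 19.75 mm
L_e = K·L = 0.7 × 2.10 m = 1.470 m = 1470.0 mm
λ = L_e / r_min = 1470.0 / 19.75 = 74.4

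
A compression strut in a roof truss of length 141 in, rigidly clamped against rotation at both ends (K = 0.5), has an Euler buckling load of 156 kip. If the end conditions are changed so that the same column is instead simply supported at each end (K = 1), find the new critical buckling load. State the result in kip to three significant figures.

P_cr ∝ 1/K², so P_cr,new = P_cr,old × (K_old/K_new)² = 156 × (0.5/1)²
= 156 × 0.2500 = 39.0 kip

P_cr ≈ 39.0 kip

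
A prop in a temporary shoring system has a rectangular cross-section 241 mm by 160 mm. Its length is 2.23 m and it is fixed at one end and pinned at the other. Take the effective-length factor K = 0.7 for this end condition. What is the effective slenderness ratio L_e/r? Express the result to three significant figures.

For a rectangle r_min = b/√12 = 160/√12 = 46.19 mm
L_e = K·L = 0.7 × 2.23 m = 1.561 m = 1561.0 mm
λ = L_e / r_min = 1561.0 / 46.19 = 33.8

λ ≈ 33.8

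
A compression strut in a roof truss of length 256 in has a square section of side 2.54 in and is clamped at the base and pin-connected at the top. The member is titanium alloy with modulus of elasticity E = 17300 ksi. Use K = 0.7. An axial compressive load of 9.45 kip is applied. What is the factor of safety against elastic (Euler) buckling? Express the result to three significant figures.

n ≈ 1.95

I = a⁴/12 = 2.54⁴/12 = 3.469 in⁴
Effective length L_e = K·L = 0.7 × 256 = 179.2 in
P_cr = π²EI / L_e² = π² × 17300×10³ × 3.469 / 179.2² = 1.844×10^4 lb
Factor of safety n = P_cr / P = 18.443 / 9.45 = 1.95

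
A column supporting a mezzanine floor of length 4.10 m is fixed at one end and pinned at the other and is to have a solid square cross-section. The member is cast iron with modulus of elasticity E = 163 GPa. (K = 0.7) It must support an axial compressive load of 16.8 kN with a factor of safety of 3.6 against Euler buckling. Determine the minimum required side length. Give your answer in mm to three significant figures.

Required P_cr = n·P = 3.6 × 16.8 = 60.48 kN
L_e = K·L = 0.7 × 4.10 = 2.870 m
Required I = P_cr·L_e²/(π²E) = 6.048×10^4 × 2.870² / (π² × 1.63×10^11) = 3.097×10^-7 m⁴
I_req = 3.097×10^5 mm⁴
Solid square: I = a⁴/12  ⇒  a = (12I)^(1/4) = (12×3.097×10^5)^(1/4) = 43.9 mm

a ≈ 43.9 mm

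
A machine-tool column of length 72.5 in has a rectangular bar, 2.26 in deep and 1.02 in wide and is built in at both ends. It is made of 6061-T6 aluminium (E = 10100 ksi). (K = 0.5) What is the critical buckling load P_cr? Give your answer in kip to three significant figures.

Buckling occurs about the weak axis: I_min = h·b³/12 with b = 1.02 in (the shorter side).
I_min = 2.26×1.02³/12 = 0.1999 in⁴
Effective length L_e = K·L = 0.5 × 72.5 = 36.25 in
P_cr = π²EI / L_e² = π² × 10100×10³ × 0.1999 / 36.25² = 1.516×10^4 lb

P_cr ≈ 15.2 kip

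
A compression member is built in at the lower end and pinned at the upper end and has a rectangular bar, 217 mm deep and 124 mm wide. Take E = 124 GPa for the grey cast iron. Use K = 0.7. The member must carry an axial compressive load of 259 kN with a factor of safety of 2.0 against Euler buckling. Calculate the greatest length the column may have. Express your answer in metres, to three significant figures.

L_max ≈ 12.9 m

Buckling occurs about the weak axis: I_min = h·b³/12 with b = 124 mm (the shorter side).
I_min = 217×124³/12 = 3.448×10^7 mm⁴
I = 3.448×10^-5 m⁴
Required critical load P_cr = n·P = 2.0 × 259 = 518.0 kN = 5.180×10^5 N
From P_cr = π²EI/(K·L)²:  L = (1/K)·√(π²EI/P_cr) = (1/0.7)·√(π²×1.24×10^11×3.448×10^-5/5.180×10^5)
L = 12.9 m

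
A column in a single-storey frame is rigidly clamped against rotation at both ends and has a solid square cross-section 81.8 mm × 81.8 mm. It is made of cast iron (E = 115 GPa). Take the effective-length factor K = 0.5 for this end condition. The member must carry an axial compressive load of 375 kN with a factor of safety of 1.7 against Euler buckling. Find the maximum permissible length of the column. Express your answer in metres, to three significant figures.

I = a⁴/12 = 81.8⁴/12 = 3.731×10^6 mm⁴
I = 3.731×10^-6 m⁴
Required critical load P_cr = n·P = 1.7 × 375 = 637.5 kN = 6.375×10^5 N
From P_cr = π²EI/(K·L)²:  L = (1/K)·√(π²EI/P_cr) = (1/0.5)·√(π²×1.15×10^11×3.731×10^-6/6.375×10^5)
L = 5.15 m

L_max ≈ 5.15 m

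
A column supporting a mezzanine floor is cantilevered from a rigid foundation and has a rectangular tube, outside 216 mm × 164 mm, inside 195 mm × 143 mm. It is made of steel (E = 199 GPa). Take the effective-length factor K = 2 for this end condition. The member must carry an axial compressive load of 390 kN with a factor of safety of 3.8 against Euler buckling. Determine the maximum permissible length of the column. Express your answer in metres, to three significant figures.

L_max ≈ 3.25 m

Weak-axis I_min = (h_o·b_o³ − h_i·b_i³)/12 with b_o = 164, b_i = 143.0 mm (shorter outer/inner sides).
I_min = (216×164³ − 195.0×143.0³)/12 = 3.188×10^7 mm⁴
I = 3.188×10^-5 m⁴
Required critical load P_cr = n·P = 3.8 × 390 = 1482 kN = 1.482×10^6 N
From P_cr = π²EI/(K·L)²:  L = (1/K)·√(π²EI/P_cr) = (1/2)·√(π²×1.99×10^11×3.188×10^-5/1.482×10^6)
L = 3.25 m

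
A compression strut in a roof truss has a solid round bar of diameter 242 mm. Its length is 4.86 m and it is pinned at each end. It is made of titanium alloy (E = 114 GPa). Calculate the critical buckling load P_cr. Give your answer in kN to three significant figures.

I = πd⁴/64 = π×242⁴/64 = 1.684×10^8 mm⁴
I = 1.684×10^8 mm⁴ = 1.684×10^-4 m⁴
Effective length L_e = K·L = 1 × 4.86 = 4.860 m
P_cr = π²EI / L_e² = π² × 114×10⁹ × 1.684×10^-4 / 4.860² = 8.020×10^6 N

P_cr ≈ 8020 kN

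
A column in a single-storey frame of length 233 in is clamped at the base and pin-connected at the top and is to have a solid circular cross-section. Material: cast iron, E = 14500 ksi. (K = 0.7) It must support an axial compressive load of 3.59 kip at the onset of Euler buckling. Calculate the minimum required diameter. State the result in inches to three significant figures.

L_e = K·L = 0.7 × 233 = 163.1 in
Required I = P_cr·L_e²/(π²E) = 3.590×10^3 × 163.1² / (π² × 1.45×10^7) = 0.6673 in⁴
Solid circle: I = πd⁴/64  ⇒  d = (64I/π)^(1/4) = (64×0.6673/π)^(1/4) = 1.92 in

d ≈ 1.92 in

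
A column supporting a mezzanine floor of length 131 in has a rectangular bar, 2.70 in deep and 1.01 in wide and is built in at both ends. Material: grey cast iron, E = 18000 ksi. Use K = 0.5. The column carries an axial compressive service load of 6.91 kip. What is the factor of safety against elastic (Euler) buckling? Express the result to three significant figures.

Buckling occurs about the weak axis: I_min = h·b³/12 with b = 1.01 in (the shorter side).
I_min = 2.70×1.01³/12 = 0.2318 in⁴
Effective length L_e = K·L = 0.5 × 131 = 65.50 in
P_cr = π²EI / L_e² = π² × 18000×10³ × 0.2318 / 65.50² = 9.599×10^3 lb
Factor of safety n = P_cr / P = 9.5992 / 6.91 = 1.39

n ≈ 1.39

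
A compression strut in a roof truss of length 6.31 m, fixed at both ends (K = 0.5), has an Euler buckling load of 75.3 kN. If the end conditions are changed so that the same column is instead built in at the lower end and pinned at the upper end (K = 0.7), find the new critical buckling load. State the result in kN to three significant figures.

P_cr ≈ 38.4 kN

P_cr ∝ 1/K², so P_cr,new = P_cr,old × (K_old/K_new)² = 75.3 × (0.5/0.7)²
= 75.3 × 0.5102 = 38.4 kN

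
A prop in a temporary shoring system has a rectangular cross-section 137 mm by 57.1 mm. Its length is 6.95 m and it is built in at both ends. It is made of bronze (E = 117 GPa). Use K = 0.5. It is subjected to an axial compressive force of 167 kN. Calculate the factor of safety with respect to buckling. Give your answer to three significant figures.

n ≈ 1.22

Buckling occurs about the weak axis: I_min = h·b³/12 with b = 57.1 mm (the shorter side).
I_min = 137×57.1³/12 = 2.125×10^6 mm⁴
I = 2.125×10^6 mm⁴ = 2.125×10^-6 m⁴
Effective length L_e = K·L = 0.5 × 6.95 = 3.475 m
P_cr = π²EI / L_e² = π² × 117×10⁹ × 2.125×10^-6 / 3.475² = 2.032×10^5 N
Factor of safety n = P_cr / P = 203.25 / 167 = 1.22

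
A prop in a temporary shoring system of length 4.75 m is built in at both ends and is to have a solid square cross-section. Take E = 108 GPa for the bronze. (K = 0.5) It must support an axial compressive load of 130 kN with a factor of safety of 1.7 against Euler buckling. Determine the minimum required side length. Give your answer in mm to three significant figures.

a ≈ 61.2 mm

Required P_cr = n·P = 1.7 × 130 = 221.0 kN
L_e = K·L = 0.5 × 4.75 = 2.375 m
Required I = P_cr·L_e²/(π²E) = 2.210×10^5 × 2.375² / (π² × 1.08×10^11) = 1.169×10^-6 m⁴
I_req = 1.169×10^6 mm⁴
Solid square: I = a⁴/12  ⇒  a = (12I)^(1/4) = (12×1.169×10^6)^(1/4) = 61.2 mm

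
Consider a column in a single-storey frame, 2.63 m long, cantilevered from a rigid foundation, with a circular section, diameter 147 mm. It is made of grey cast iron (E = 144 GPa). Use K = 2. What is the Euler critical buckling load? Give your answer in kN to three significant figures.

P_cr ≈ 1180 kN

I = πd⁴/64 = π×147⁴/64 = 2.292×10^7 mm⁴
I = 2.292×10^7 mm⁴ = 2.292×10^-5 m⁴
Effective length L_e = K·L = 2 × 2.63 = 5.260 m
P_cr = π²EI / L_e² = π² × 144×10⁹ × 2.292×10^-5 / 5.260² = 1.177×10^6 N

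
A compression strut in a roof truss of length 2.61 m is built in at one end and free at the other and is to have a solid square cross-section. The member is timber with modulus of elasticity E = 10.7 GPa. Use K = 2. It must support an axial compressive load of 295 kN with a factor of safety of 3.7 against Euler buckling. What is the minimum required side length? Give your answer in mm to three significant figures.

a ≈ 241 mm

Required P_cr = n·P = 3.7 × 295 = 1092 kN
L_e = K·L = 2 × 2.61 = 5.220 m
Required I = P_cr·L_e²/(π²E) = 1.091×10^6 × 5.220² / (π² × 1.07×10^10) = 2.816×10^-4 m⁴
I_req = 2.816×10^8 mm⁴
Solid square: I = a⁴/12  ⇒  a = (12I)^(1/4) = (12×2.816×10^8)^(1/4) = 241 mm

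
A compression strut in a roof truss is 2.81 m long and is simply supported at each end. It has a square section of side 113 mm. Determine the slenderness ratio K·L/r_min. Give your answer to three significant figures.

λ ≈ 86.1

I = a⁴/12 = 113⁴/12 = 1.359×10^7 mm⁴
A = 1.277×10^4 mm²;  r_min = √(I/A) = √(1.359×10^7/1.277×10^4) = 32.62 mm
L_e = K·L = 1 × 2.81 m = 2.810 m = 2810.0 mm
λ = L_e / r_min = 2810.0 / 32.62 = 86.1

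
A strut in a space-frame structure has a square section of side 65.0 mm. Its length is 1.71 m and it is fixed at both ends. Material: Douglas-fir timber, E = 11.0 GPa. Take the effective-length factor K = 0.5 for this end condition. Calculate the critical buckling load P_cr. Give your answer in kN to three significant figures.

P_cr ≈ 221 kN

I = a⁴/12 = 65.0⁴/12 = 1.488×10^6 mm⁴
I = 1.488×10^6 mm⁴ = 1.488×10^-6 m⁴
Effective length L_e = K·L = 0.5 × 1.71 = 0.8550 m
P_cr = π²EI / L_e² = π² × 11.0×10⁹ × 1.488×10^-6 / 0.8550² = 2.209×10^5 N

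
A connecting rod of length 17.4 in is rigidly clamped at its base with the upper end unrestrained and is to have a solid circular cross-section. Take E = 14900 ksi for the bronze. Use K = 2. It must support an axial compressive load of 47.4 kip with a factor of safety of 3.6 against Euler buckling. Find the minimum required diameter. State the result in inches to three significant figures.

d ≈ 2.31 in

Required P_cr = n·P = 3.6 × 47.4 = 170.6 kip
L_e = K·L = 2 × 17.4 = 34.80 in
Required I = P_cr·L_e²/(π²E) = 1.706×10^5 × 34.80² / (π² × 1.49×10^7) = 1.405 in⁴
Solid circle: I = πd⁴/64  ⇒  d = (64I/π)^(1/4) = (64×1.405/π)^(1/4) = 2.31 in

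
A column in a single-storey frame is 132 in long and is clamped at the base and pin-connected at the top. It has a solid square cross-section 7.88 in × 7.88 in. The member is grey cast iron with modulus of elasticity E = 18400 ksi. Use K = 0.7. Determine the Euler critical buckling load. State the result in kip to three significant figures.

I = a⁴/12 = 7.88⁴/12 = 321.3 in⁴
Effective length L_e = K·L = 0.7 × 132 = 92.40 in
P_cr = π²EI / L_e² = π² × 18400×10³ × 321.3 / 92.40² = 6.834×10^6 lb

P_cr ≈ 6830 kip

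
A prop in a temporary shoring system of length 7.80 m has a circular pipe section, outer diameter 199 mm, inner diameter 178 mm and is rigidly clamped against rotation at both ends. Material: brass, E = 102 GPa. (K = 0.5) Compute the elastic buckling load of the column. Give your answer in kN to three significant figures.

d_o = 199 mm, d_i = 178 mm
I = π(d_o⁴ − d_i⁴)/64 = π(199⁴ − 178.0⁴)/64 = 2.770×10^7 mm⁴
I = 2.770×10^7 mm⁴ = 2.770×10^-5 m⁴
Effective length L_e = K·L = 0.5 × 7.80 = 3.900 m
P_cr = π²EI / L_e² = π² × 102×10⁹ × 2.770×10^-5 / 3.900² = 1.834×10^6 N

P_cr ≈ 1830 kN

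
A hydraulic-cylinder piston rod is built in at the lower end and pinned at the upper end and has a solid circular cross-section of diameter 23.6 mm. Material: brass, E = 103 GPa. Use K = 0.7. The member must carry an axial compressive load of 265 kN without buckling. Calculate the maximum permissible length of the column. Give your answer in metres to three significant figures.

I = πd⁴/64 = π×23.6⁴/64 = 1.523×10^4 mm⁴
I = 1.523×10^-8 m⁴
At the buckling limit P_cr = P = 2.650×10^5 N
From P_cr = π²EI/(K·L)²:  L = (1/K)·√(π²EI/P_cr) = (1/0.7)·√(π²×1.03×10^11×1.523×10^-8/2.650×10^5)
L = 0.345 m

L_max ≈ 0.345 m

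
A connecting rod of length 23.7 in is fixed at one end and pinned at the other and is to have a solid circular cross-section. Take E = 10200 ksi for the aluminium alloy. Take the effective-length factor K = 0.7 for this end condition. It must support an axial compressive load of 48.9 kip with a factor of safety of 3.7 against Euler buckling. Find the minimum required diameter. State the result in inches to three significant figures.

d ≈ 1.78 in

Required P_cr = n·P = 3.7 × 48.9 = 180.9 kip
L_e = K·L = 0.7 × 23.7 = 16.59 in
Required I = P_cr·L_e²/(π²E) = 1.809×10^5 × 16.59² / (π² × 1.02×10^7) = 0.4947 in⁴
Solid circle: I = πd⁴/64  ⇒  d = (64I/π)^(1/4) = (64×0.4947/π)^(1/4) = 1.78 in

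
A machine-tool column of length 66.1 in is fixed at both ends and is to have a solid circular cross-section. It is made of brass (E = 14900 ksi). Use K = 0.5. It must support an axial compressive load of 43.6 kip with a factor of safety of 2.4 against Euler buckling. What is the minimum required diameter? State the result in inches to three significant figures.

Required P_cr = n·P = 2.4 × 43.6 = 104.6 kip
L_e = K·L = 0.5 × 66.1 = 33.05 in
Required I = P_cr·L_e²/(π²E) = 1.046×10^5 × 33.05² / (π² × 1.49×10^7) = 0.7772 in⁴
Solid circle: I = πd⁴/64  ⇒  d = (64I/π)^(1/4) = (64×0.7772/π)^(1/4) = 1.99 in

d ≈ 1.99 in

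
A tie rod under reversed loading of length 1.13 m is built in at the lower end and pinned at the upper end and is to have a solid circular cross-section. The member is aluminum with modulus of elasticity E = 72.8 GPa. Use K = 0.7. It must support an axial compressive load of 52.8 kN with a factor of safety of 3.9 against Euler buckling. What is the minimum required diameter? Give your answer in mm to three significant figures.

Required P_cr = n·P = 3.9 × 52.8 = 205.9 kN
L_e = K·L = 0.7 × 1.13 = 0.7910 m
Required I = P_cr·L_e²/(π²E) = 2.059×10^5 × 0.7910² / (π² × 7.28×10^10) = 1.793×10^-7 m⁴
I_req = 1.793×10^5 mm⁴
Solid circle: I = πd⁴/64  ⇒  d = (64I/π)^(1/4) = (64×1.793×10^5/π)^(1/4) = 43.7 mm

d ≈ 43.7 mm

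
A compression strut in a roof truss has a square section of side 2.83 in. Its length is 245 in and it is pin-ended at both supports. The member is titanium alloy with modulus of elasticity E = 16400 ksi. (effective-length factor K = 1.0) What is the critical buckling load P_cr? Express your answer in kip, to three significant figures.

P_cr ≈ 14.4 kip

I = a⁴/12 = 2.83⁴/12 = 5.345 in⁴
Effective length L_e = K·L = 1 × 245 = 245.0 in
P_cr = π²EI / L_e² = π² × 16400×10³ × 5.345 / 245.0² = 1.441×10^4 lb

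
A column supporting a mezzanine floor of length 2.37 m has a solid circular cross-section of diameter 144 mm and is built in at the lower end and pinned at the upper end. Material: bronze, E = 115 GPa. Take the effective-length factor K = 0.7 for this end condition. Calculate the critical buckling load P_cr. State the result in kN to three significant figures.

I = πd⁴/64 = π×144⁴/64 = 2.111×10^7 mm⁴
I = 2.111×10^7 mm⁴ = 2.111×10^-5 m⁴
Effective length L_e = K·L = 0.7 × 2.37 = 1.659 m
P_cr = π²EI / L_e² = π² × 115×10⁹ × 2.111×10^-5 / 1.659² = 8.704×10^6 N

P_cr ≈ 8700 kN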